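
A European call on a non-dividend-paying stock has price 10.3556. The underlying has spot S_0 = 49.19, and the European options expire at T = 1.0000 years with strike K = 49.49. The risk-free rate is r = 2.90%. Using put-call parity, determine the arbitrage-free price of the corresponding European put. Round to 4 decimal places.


Answer: Put price = 9.2410

Derivation:
Put-call parity: C - P = S_0 * exp(-qT) - K * exp(-rT).
S_0 * exp(-qT) = 49.1900 * 1.00000000 = 49.19000000
K * exp(-rT) = 49.4900 * 0.97141646 = 48.07540083
P = C - S*exp(-qT) + K*exp(-rT)
P = 10.3556 - 49.19000000 + 48.07540083 = 9.2410


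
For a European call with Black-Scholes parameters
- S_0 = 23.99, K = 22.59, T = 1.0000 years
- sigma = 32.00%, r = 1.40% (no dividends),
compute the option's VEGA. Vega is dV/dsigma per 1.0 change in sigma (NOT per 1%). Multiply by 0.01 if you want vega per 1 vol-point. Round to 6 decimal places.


Answer: Vega = 8.864030

Derivation:
d1 = 0.3916554574; d2 = 0.0716554574
phi(d1) = 0.3694885482; exp(-qT) = 1.0000000000; exp(-rT) = 0.9860975443
Vega = S * exp(-qT) * phi(d1) * sqrt(T) = 23.9900 * 1.0000000000 * 0.3694885482 * 1.0000000000 = 8.864030


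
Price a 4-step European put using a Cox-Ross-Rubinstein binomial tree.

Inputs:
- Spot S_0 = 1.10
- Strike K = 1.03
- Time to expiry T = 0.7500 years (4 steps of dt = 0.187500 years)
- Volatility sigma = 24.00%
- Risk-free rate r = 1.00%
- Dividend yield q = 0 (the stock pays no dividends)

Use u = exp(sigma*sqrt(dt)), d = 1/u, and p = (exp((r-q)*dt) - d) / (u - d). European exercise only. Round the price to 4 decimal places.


Answer: Price = V(0,0) = 0.0577

Derivation:
dt = T/N = 0.187500
u = exp(sigma*sqrt(dt)) = 1.109515; d = 1/u = 0.901295
p = (exp((r-q)*dt) - d) / (u - d) = 0.483056
Discount per step: exp(-r*dt) = 0.998127
Stock lattice S(k, i) with i counting down-moves:
  k=0: S(0,0) = 1.1000
  k=1: S(1,0) = 1.2205; S(1,1) = 0.9914
  k=2: S(2,0) = 1.3541; S(2,1) = 1.1000; S(2,2) = 0.8936
  k=3: S(3,0) = 1.5024; S(3,1) = 1.2205; S(3,2) = 0.9914; S(3,3) = 0.8054
  k=4: S(4,0) = 1.6670; S(4,1) = 1.3541; S(4,2) = 1.1000; S(4,3) = 0.8936; S(4,4) = 0.7259
Terminal payoffs V(N, i) = max(K - S_T, 0):
  V(4,0) = 0.000000; V(4,1) = 0.000000; V(4,2) = 0.000000; V(4,3) = 0.136435; V(4,4) = 0.304128
Backward induction: V(k, i) = exp(-r*dt) * [p * V(k+1, i) + (1-p) * V(k+1, i+1)].
  V(3,0) = exp(-r*dt) * [p*0.000000 + (1-p)*0.000000] = 0.000000
  V(3,1) = exp(-r*dt) * [p*0.000000 + (1-p)*0.000000] = 0.000000
  V(3,2) = exp(-r*dt) * [p*0.000000 + (1-p)*0.136435] = 0.070397
  V(3,3) = exp(-r*dt) * [p*0.136435 + (1-p)*0.304128] = 0.222705
  V(2,0) = exp(-r*dt) * [p*0.000000 + (1-p)*0.000000] = 0.000000
  V(2,1) = exp(-r*dt) * [p*0.000000 + (1-p)*0.070397] = 0.036323
  V(2,2) = exp(-r*dt) * [p*0.070397 + (1-p)*0.222705] = 0.148852
  V(1,0) = exp(-r*dt) * [p*0.000000 + (1-p)*0.036323] = 0.018742
  V(1,1) = exp(-r*dt) * [p*0.036323 + (1-p)*0.148852] = 0.094317
  V(0,0) = exp(-r*dt) * [p*0.018742 + (1-p)*0.094317] = 0.057702


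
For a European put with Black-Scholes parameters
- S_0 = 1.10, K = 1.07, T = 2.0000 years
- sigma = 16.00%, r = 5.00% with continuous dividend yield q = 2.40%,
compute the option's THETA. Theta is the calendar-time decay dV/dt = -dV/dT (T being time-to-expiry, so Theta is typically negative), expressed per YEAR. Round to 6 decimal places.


Answer: Theta = -0.009675

Derivation:
d1 = 0.4651504471; d2 = 0.2388762771
phi(d1) = 0.3580362637; exp(-qT) = 0.9531337871; exp(-rT) = 0.9048374180
Theta = -S*exp(-qT)*phi(d1)*sigma/(2*sqrt(T)) + r*K*exp(-rT)*N(-d2) - q*S*exp(-qT)*N(-d1)
N(-d1) = 0.3209118609; N(-d2) = 0.4056007606; sqrt(T) = 1.4142135624
Term 1 = -1.1000 * 0.9531337871 * 0.3580362637 * 0.1600 / (2 * 1.4142135624) = -0.0212348186
Term 2 = 0.0500 * 1.0700 * 0.9048374180 * 0.4056007606 = 0.0196346469
Term 3 = -0.0240 * 1.1000 * 0.9531337871 * 0.3209118609 = -0.0080750191
Theta = -0.0212348186 + (0.0196346469) + (-0.0080750191) = -0.009675


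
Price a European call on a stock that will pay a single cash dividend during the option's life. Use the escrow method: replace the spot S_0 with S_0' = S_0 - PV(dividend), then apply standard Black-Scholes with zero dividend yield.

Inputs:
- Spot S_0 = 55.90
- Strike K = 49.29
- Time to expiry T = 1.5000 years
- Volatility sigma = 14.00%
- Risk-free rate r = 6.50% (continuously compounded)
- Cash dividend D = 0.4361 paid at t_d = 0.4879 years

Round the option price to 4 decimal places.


Answer: Price = 11.1899

Derivation:
PV(D) = D * exp(-r * t_d) = 0.4361 * 0.96878410 = 0.42248675
S_0' = S_0 - PV(D) = 55.9000 - 0.42248675 = 55.47751325
d1 = (ln(S_0'/K) + (r + sigma^2/2)*T) / (sigma*sqrt(T)) = 1.34404990
d2 = d1 - sigma*sqrt(T) = 1.17258562
exp(-rT) = 0.90710234
N(d1) = 0.91053387; N(d2) = 0.87951899
C = S_0' * N(d1) - K * exp(-rT) * N(d2) = 55.47751325 * 0.91053387 - 49.2900 * 0.90710234 * 0.87951899 = 11.1899


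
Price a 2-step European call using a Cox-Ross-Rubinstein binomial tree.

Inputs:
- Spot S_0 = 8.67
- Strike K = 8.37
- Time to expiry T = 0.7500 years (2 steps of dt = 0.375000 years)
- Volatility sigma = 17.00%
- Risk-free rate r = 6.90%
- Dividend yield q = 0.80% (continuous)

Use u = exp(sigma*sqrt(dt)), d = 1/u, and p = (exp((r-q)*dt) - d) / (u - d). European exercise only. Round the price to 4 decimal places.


Answer: Price = V(0,0) = 0.8878

Derivation:
dt = T/N = 0.375000
u = exp(sigma*sqrt(dt)) = 1.109715; d = 1/u = 0.901132
p = (exp((r-q)*dt) - d) / (u - d) = 0.584930
Discount per step: exp(-r*dt) = 0.974457
Stock lattice S(k, i) with i counting down-moves:
  k=0: S(0,0) = 8.6700
  k=1: S(1,0) = 9.6212; S(1,1) = 7.8128
  k=2: S(2,0) = 10.6768; S(2,1) = 8.6700; S(2,2) = 7.0404
Terminal payoffs V(N, i) = max(S_T - K, 0):
  V(2,0) = 2.306824; V(2,1) = 0.300000; V(2,2) = 0.000000
Backward induction: V(k, i) = exp(-r*dt) * [p * V(k+1, i) + (1-p) * V(k+1, i+1)].
  V(1,0) = exp(-r*dt) * [p*2.306824 + (1-p)*0.300000] = 1.436205
  V(1,1) = exp(-r*dt) * [p*0.300000 + (1-p)*0.000000] = 0.170997
  V(0,0) = exp(-r*dt) * [p*1.436205 + (1-p)*0.170997] = 0.887784


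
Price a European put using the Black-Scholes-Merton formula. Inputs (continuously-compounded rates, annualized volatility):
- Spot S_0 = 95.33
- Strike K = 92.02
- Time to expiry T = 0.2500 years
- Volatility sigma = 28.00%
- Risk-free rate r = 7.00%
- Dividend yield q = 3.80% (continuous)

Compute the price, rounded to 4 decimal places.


Answer: Price = 3.4002

Derivation:
d1 = (ln(S/K) + (r - q + 0.5*sigma^2) * T) / (sigma * sqrt(T)) = 0.37956151
d2 = d1 - sigma * sqrt(T) = 0.23956151
exp(-rT) = 0.98265224; exp(-qT) = 0.99054498
P = K * exp(-rT) * N(-d2) - S_0 * exp(-qT) * N(-d1)
N(-d1) = 0.35213547; N(-d2) = 0.40533510
P = 92.0200 * 0.98265224 * 0.40533510 - 95.3300 * 0.99054498 * 0.35213547 = 3.4002


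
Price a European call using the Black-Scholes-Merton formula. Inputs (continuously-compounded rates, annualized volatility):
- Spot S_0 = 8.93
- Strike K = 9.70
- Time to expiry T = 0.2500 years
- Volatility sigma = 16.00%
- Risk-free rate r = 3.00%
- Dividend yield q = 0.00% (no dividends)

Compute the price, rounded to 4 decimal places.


Answer: Price = 0.0691

Derivation:
d1 = (ln(S/K) + (r - q + 0.5*sigma^2) * T) / (sigma * sqrt(T)) = -0.90011863
d2 = d1 - sigma * sqrt(T) = -0.98011863
exp(-rT) = 0.99252805; exp(-qT) = 1.00000000
C = S_0 * exp(-qT) * N(d1) - K * exp(-rT) * N(d2)
N(d1) = 0.18402856; N(d2) = 0.16351378
C = 8.9300 * 1.00000000 * 0.18402856 - 9.7000 * 0.99252805 * 0.16351378 = 0.0691


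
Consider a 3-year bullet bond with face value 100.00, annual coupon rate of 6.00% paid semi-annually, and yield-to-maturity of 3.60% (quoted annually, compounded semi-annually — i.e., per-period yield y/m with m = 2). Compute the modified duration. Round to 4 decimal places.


Coupon per period c = face * coupon_rate / m = 3.000000
Periods per year m = 2; per-period yield y/m = 0.018000
Number of cashflows N = 6
Cashflows (t years, CF_t, discount factor 1/(1+y/m)^(m*t), PV):
  t = 0.5000: CF_t = 3.000000, DF = 0.982318, PV = 2.946955
  t = 1.0000: CF_t = 3.000000, DF = 0.964949, PV = 2.894848
  t = 1.5000: CF_t = 3.000000, DF = 0.947887, PV = 2.843662
  t = 2.0000: CF_t = 3.000000, DF = 0.931127, PV = 2.793381
  t = 2.5000: CF_t = 3.000000, DF = 0.914663, PV = 2.743989
  t = 3.0000: CF_t = 103.000000, DF = 0.898490, PV = 92.544488
Price P = sum_t PV_t = 106.767322
First compute Macaulay numerator sum_t t * PV_t:
  t * PV_t at t = 0.5000: 1.473477
  t * PV_t at t = 1.0000: 2.894848
  t * PV_t at t = 1.5000: 4.265492
  t * PV_t at t = 2.0000: 5.586762
  t * PV_t at t = 2.5000: 6.859972
  t * PV_t at t = 3.0000: 277.633464
Macaulay duration D = 298.714015 / 106.767322 = 2.797804
Modified duration = D / (1 + y/m) = 2.797804 / (1 + 0.018000) = 2.748334

Answer: Modified duration = 2.7483


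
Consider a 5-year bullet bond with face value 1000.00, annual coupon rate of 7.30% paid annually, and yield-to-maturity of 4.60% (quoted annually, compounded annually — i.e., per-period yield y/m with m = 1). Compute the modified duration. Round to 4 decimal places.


Answer: Modified duration = 4.2091

Derivation:
Coupon per period c = face * coupon_rate / m = 73.000000
Periods per year m = 1; per-period yield y/m = 0.046000
Number of cashflows N = 5
Cashflows (t years, CF_t, discount factor 1/(1+y/m)^(m*t), PV):
  t = 1.0000: CF_t = 73.000000, DF = 0.956023, PV = 69.789675
  t = 2.0000: CF_t = 73.000000, DF = 0.913980, PV = 66.720531
  t = 3.0000: CF_t = 73.000000, DF = 0.873786, PV = 63.786358
  t = 4.0000: CF_t = 73.000000, DF = 0.835359, PV = 60.981222
  t = 5.0000: CF_t = 1073.000000, DF = 0.798623, PV = 856.922013
Price P = sum_t PV_t = 1118.199798
First compute Macaulay numerator sum_t t * PV_t:
  t * PV_t at t = 1.0000: 69.789675
  t * PV_t at t = 2.0000: 133.441061
  t * PV_t at t = 3.0000: 191.359074
  t * PV_t at t = 4.0000: 243.924887
  t * PV_t at t = 5.0000: 4284.610065
Macaulay duration D = 4923.124763 / 1118.199798 = 4.402724
Modified duration = D / (1 + y/m) = 4.402724 / (1 + 0.046000) = 4.209105


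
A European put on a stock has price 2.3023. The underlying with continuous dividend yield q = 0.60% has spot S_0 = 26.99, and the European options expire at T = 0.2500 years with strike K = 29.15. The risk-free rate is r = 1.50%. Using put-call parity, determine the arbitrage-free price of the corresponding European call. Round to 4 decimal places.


Put-call parity: C - P = S_0 * exp(-qT) - K * exp(-rT).
S_0 * exp(-qT) = 26.9900 * 0.99850112 = 26.94954535
K * exp(-rT) = 29.1500 * 0.99625702 = 29.04089220
C = P + S*exp(-qT) - K*exp(-rT)
C = 2.3023 + 26.94954535 - 29.04089220 = 0.2110

Answer: Call price = 0.2110


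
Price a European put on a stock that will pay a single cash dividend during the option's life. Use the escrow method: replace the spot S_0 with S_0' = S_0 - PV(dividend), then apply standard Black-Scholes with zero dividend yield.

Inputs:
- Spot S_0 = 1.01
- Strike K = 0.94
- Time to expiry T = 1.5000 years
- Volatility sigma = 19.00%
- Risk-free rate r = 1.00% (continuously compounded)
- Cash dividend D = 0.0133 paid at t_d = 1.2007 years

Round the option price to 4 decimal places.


Answer: Price = 0.0580

Derivation:
PV(D) = D * exp(-r * t_d) = 0.0133 * 0.98806480 = 0.01314126
S_0' = S_0 - PV(D) = 1.0100 - 0.01314126 = 0.99685874
d1 = (ln(S_0'/K) + (r + sigma^2/2)*T) / (sigma*sqrt(T)) = 0.43319096
d2 = d1 - sigma*sqrt(T) = 0.20048944
exp(-rT) = 0.98511194
N(-d1) = 0.33243802; N(-d2) = 0.42054891
P = K * exp(-rT) * N(-d2) - S_0' * N(-d1) = 0.9400 * 0.98511194 * 0.42054891 - 0.99685874 * 0.33243802 = 0.0580


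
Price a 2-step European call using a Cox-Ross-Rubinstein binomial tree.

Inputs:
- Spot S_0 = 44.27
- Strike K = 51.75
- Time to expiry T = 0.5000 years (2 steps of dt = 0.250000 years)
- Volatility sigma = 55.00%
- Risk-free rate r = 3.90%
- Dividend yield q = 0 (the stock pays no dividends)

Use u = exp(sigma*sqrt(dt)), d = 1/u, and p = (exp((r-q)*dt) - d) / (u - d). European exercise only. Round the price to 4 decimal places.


dt = T/N = 0.250000
u = exp(sigma*sqrt(dt)) = 1.316531; d = 1/u = 0.759572
p = (exp((r-q)*dt) - d) / (u - d) = 0.449271
Discount per step: exp(-r*dt) = 0.990297
Stock lattice S(k, i) with i counting down-moves:
  k=0: S(0,0) = 44.2700
  k=1: S(1,0) = 58.2828; S(1,1) = 33.6263
  k=2: S(2,0) = 76.7311; S(2,1) = 44.2700; S(2,2) = 25.5416
Terminal payoffs V(N, i) = max(S_T - K, 0):
  V(2,0) = 24.981111; V(2,1) = 0.000000; V(2,2) = 0.000000
Backward induction: V(k, i) = exp(-r*dt) * [p * V(k+1, i) + (1-p) * V(k+1, i+1)].
  V(1,0) = exp(-r*dt) * [p*24.981111 + (1-p)*0.000000] = 11.114404
  V(1,1) = exp(-r*dt) * [p*0.000000 + (1-p)*0.000000] = 0.000000
  V(0,0) = exp(-r*dt) * [p*11.114404 + (1-p)*0.000000] = 4.944935

Answer: Price = V(0,0) = 4.9449


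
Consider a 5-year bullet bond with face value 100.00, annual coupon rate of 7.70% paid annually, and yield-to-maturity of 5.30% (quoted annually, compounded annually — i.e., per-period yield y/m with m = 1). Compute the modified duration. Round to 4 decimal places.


Answer: Modified duration = 4.1497

Derivation:
Coupon per period c = face * coupon_rate / m = 7.700000
Periods per year m = 1; per-period yield y/m = 0.053000
Number of cashflows N = 5
Cashflows (t years, CF_t, discount factor 1/(1+y/m)^(m*t), PV):
  t = 1.0000: CF_t = 7.700000, DF = 0.949668, PV = 7.312441
  t = 2.0000: CF_t = 7.700000, DF = 0.901869, PV = 6.944388
  t = 3.0000: CF_t = 7.700000, DF = 0.856475, PV = 6.594860
  t = 4.0000: CF_t = 7.700000, DF = 0.813367, PV = 6.262925
  t = 5.0000: CF_t = 107.700000, DF = 0.772428, PV = 83.190522
Price P = sum_t PV_t = 110.305136
First compute Macaulay numerator sum_t t * PV_t:
  t * PV_t at t = 1.0000: 7.312441
  t * PV_t at t = 2.0000: 13.888776
  t * PV_t at t = 3.0000: 19.784581
  t * PV_t at t = 4.0000: 25.051702
  t * PV_t at t = 5.0000: 415.952608
Macaulay duration D = 481.990108 / 110.305136 = 4.369607
Modified duration = D / (1 + y/m) = 4.369607 / (1 + 0.053000) = 4.149674


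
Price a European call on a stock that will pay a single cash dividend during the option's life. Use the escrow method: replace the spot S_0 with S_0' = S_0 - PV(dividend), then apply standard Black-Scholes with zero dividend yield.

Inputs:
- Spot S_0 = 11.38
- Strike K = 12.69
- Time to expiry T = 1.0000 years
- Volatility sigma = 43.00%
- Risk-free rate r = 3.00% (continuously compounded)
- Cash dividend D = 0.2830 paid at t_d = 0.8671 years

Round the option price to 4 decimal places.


PV(D) = D * exp(-r * t_d) = 0.2830 * 0.97432242 = 0.27573325
S_0' = S_0 - PV(D) = 11.3800 - 0.27573325 = 11.10426675
d1 = (ln(S_0'/K) + (r + sigma^2/2)*T) / (sigma*sqrt(T)) = -0.02566245
d2 = d1 - sigma*sqrt(T) = -0.45566245
exp(-rT) = 0.97044553
N(d1) = 0.48976329; N(d2) = 0.32431636
C = S_0' * N(d1) - K * exp(-rT) * N(d2) = 11.10426675 * 0.48976329 - 12.6900 * 0.97044553 * 0.32431636 = 1.4445

Answer: Price = 1.4445


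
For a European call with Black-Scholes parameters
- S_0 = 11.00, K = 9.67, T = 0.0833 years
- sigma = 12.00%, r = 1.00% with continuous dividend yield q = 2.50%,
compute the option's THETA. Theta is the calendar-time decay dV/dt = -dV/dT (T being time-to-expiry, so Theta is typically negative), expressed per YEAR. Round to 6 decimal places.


d1 = 3.7020529049; d2 = 3.6674188177
phi(d1) = 0.0004215651; exp(-qT) = 0.9979196669; exp(-rT) = 0.9991673468
Theta = -S*exp(-qT)*phi(d1)*sigma/(2*sqrt(T)) - r*K*exp(-rT)*N(d2) + q*S*exp(-qT)*N(d1)
N(d1) = 0.9998930690; N(d2) = 0.9998774943; sqrt(T) = 0.2886173938
Term 1 = -11.0000 * 0.9979196669 * 0.0004215651 * 0.1200 / (2 * 0.2886173938) = -0.0009620146
Term 2 = -0.0100 * 9.6700 * 0.9991673468 * 0.9998774943 = -0.0966076460
Term 3 = 0.0250 * 11.0000 * 0.9979196669 * 0.9998930690 = 0.2743985635
Theta = -0.0009620146 + (-0.0966076460) + (0.2743985635) = 0.176829

Answer: Theta = 0.176829


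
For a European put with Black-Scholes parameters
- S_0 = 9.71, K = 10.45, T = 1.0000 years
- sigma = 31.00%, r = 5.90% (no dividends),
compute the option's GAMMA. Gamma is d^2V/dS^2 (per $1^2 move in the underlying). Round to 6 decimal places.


d1 = 0.1084009803; d2 = -0.2015990197
phi(d1) = 0.3966052127; exp(-qT) = 1.0000000000; exp(-rT) = 0.9427067692
Gamma = exp(-qT) * phi(d1) / (S * sigma * sqrt(T)) = 1.0000000000 * 0.3966052127 / (9.7100 * 0.3100 * 1.0000000000) = 0.131758

Answer: Gamma = 0.131758


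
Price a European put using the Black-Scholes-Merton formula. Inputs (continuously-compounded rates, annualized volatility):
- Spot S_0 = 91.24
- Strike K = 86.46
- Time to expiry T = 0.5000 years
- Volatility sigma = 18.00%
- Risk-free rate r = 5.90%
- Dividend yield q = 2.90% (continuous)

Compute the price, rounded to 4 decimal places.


d1 = (ln(S/K) + (r - q + 0.5*sigma^2) * T) / (sigma * sqrt(T)) = 0.60427396
d2 = d1 - sigma * sqrt(T) = 0.47699474
exp(-rT) = 0.97093088; exp(-qT) = 0.98560462
P = K * exp(-rT) * N(-d2) - S_0 * exp(-qT) * N(-d1)
N(-d1) = 0.27283076; N(-d2) = 0.31668294
P = 86.4600 * 0.97093088 * 0.31668294 - 91.2400 * 0.98560462 * 0.27283076 = 2.0497

Answer: Price = 2.0497


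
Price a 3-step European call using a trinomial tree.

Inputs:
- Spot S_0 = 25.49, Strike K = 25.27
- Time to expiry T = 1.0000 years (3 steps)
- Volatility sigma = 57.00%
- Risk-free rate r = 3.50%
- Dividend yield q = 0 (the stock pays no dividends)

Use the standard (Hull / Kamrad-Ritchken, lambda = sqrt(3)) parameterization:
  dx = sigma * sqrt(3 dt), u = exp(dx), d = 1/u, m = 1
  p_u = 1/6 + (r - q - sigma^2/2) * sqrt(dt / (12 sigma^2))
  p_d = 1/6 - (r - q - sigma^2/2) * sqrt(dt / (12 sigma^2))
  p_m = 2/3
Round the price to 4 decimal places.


dt = T/N = 0.333333; dx = sigma*sqrt(3*dt) = 0.570000
u = exp(dx) = 1.768267; d = 1/u = 0.565525
p_u = 0.129401, p_m = 0.666667, p_d = 0.203933
Discount per step: exp(-r*dt) = 0.988401
Stock lattice S(k, j) with j the centered position index:
  k=0: S(0,+0) = 25.4900
  k=1: S(1,-1) = 14.4152; S(1,+0) = 25.4900; S(1,+1) = 45.0731
  k=2: S(2,-2) = 8.1522; S(2,-1) = 14.4152; S(2,+0) = 25.4900; S(2,+1) = 45.0731; S(2,+2) = 79.7013
  k=3: S(3,-3) = 4.6103; S(3,-2) = 8.1522; S(3,-1) = 14.4152; S(3,+0) = 25.4900; S(3,+1) = 45.0731; S(3,+2) = 79.7013; S(3,+3) = 140.9332
Terminal payoffs V(N, j) = max(S_T - K, 0):
  V(3,-3) = 0.000000; V(3,-2) = 0.000000; V(3,-1) = 0.000000; V(3,+0) = 0.220000; V(3,+1) = 19.803127; V(3,+2) = 54.431326; V(3,+3) = 115.663228
Backward induction: V(k, j) = exp(-r*dt) * [p_u * V(k+1, j+1) + p_m * V(k+1, j) + p_d * V(k+1, j-1)]
  V(2,-2) = exp(-r*dt) * [p_u*0.000000 + p_m*0.000000 + p_d*0.000000] = 0.000000
  V(2,-1) = exp(-r*dt) * [p_u*0.220000 + p_m*0.000000 + p_d*0.000000] = 0.028138
  V(2,+0) = exp(-r*dt) * [p_u*19.803127 + p_m*0.220000 + p_d*0.000000] = 2.677779
  V(2,+1) = exp(-r*dt) * [p_u*54.431326 + p_m*19.803127 + p_d*0.220000] = 20.055050
  V(2,+2) = exp(-r*dt) * [p_u*115.663228 + p_m*54.431326 + p_d*19.803127] = 54.651610
  V(1,-1) = exp(-r*dt) * [p_u*2.677779 + p_m*0.028138 + p_d*0.000000] = 0.361028
  V(1,+0) = exp(-r*dt) * [p_u*20.055050 + p_m*2.677779 + p_d*0.028138] = 4.335186
  V(1,+1) = exp(-r*dt) * [p_u*54.651610 + p_m*20.055050 + p_d*2.677779] = 20.744632
  V(0,+0) = exp(-r*dt) * [p_u*20.744632 + p_m*4.335186 + p_d*0.361028] = 5.582605

Answer: Price = V(0,0) = 5.5826


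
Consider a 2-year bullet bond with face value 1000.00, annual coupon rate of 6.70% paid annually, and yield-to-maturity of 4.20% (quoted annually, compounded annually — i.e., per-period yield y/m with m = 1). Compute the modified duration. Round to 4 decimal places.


Answer: Modified duration = 1.8604

Derivation:
Coupon per period c = face * coupon_rate / m = 67.000000
Periods per year m = 1; per-period yield y/m = 0.042000
Number of cashflows N = 2
Cashflows (t years, CF_t, discount factor 1/(1+y/m)^(m*t), PV):
  t = 1.0000: CF_t = 67.000000, DF = 0.959693, PV = 64.299424
  t = 2.0000: CF_t = 1067.000000, DF = 0.921010, PV = 982.718160
Price P = sum_t PV_t = 1047.017584
First compute Macaulay numerator sum_t t * PV_t:
  t * PV_t at t = 1.0000: 64.299424
  t * PV_t at t = 2.0000: 1965.436319
Macaulay duration D = 2029.735744 / 1047.017584 = 1.938588
Modified duration = D / (1 + y/m) = 1.938588 / (1 + 0.042000) = 1.860449


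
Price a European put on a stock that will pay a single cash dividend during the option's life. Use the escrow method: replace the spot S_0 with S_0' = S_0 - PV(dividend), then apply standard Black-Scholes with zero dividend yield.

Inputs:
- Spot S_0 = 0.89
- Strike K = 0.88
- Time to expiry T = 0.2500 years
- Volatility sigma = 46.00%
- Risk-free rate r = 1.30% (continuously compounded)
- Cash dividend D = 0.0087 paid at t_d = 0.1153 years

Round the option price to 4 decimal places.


Answer: Price = 0.0784

Derivation:
PV(D) = D * exp(-r * t_d) = 0.0087 * 0.99850222 = 0.00868697
S_0' = S_0 - PV(D) = 0.8900 - 0.00868697 = 0.88131303
d1 = (ln(S_0'/K) + (r + sigma^2/2)*T) / (sigma*sqrt(T)) = 0.13561291
d2 = d1 - sigma*sqrt(T) = -0.09438709
exp(-rT) = 0.99675528
N(-d1) = 0.44606365; N(-d2) = 0.53759917
P = K * exp(-rT) * N(-d2) - S_0' * N(-d1) = 0.8800 * 0.99675528 * 0.53759917 - 0.88131303 * 0.44606365 = 0.0784


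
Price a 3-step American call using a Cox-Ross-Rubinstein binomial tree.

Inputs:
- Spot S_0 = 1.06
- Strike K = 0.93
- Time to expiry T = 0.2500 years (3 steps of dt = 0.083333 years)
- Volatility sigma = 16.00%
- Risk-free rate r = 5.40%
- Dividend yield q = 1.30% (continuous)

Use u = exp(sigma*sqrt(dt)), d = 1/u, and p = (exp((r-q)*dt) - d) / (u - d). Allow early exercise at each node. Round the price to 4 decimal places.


Answer: Price = V(0,0) = 0.1398

Derivation:
dt = T/N = 0.083333
u = exp(sigma*sqrt(dt)) = 1.047271; d = 1/u = 0.954862
p = (exp((r-q)*dt) - d) / (u - d) = 0.525492
Discount per step: exp(-r*dt) = 0.995510
Stock lattice S(k, i) with i counting down-moves:
  k=0: S(0,0) = 1.0600
  k=1: S(1,0) = 1.1101; S(1,1) = 1.0122
  k=2: S(2,0) = 1.1626; S(2,1) = 1.0600; S(2,2) = 0.9665
  k=3: S(3,0) = 1.2175; S(3,1) = 1.1101; S(3,2) = 1.0122; S(3,3) = 0.9228
Terminal payoffs V(N, i) = max(S_T - K, 0):
  V(3,0) = 0.287541; V(3,1) = 0.180108; V(3,2) = 0.082154; V(3,3) = 0.000000
Backward induction: V(k, i) = exp(-r*dt) * [p * V(k+1, i) + (1-p) * V(k+1, i+1)]; then take max(V_cont, immediate exercise) for American.
  V(2,0) = exp(-r*dt) * [p*0.287541 + (1-p)*0.180108] = 0.235501; exercise = 0.232584; V(2,0) = max -> 0.235501
  V(2,1) = exp(-r*dt) * [p*0.180108 + (1-p)*0.082154] = 0.133028; exercise = 0.130000; V(2,1) = max -> 0.133028
  V(2,2) = exp(-r*dt) * [p*0.082154 + (1-p)*0.000000] = 0.042977; exercise = 0.036468; V(2,2) = max -> 0.042977
  V(1,0) = exp(-r*dt) * [p*0.235501 + (1-p)*0.133028] = 0.186037; exercise = 0.180108; V(1,0) = max -> 0.186037
  V(1,1) = exp(-r*dt) * [p*0.133028 + (1-p)*0.042977] = 0.089893; exercise = 0.082154; V(1,1) = max -> 0.089893
  V(0,0) = exp(-r*dt) * [p*0.186037 + (1-p)*0.089893] = 0.139786; exercise = 0.130000; V(0,0) = max -> 0.139786


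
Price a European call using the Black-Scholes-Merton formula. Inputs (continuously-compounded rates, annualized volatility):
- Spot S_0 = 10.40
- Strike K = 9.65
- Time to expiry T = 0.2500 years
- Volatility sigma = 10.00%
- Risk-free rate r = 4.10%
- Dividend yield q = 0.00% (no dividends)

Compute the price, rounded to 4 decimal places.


Answer: Price = 0.8575

Derivation:
d1 = (ln(S/K) + (r - q + 0.5*sigma^2) * T) / (sigma * sqrt(T)) = 1.72695782
d2 = d1 - sigma * sqrt(T) = 1.67695782
exp(-rT) = 0.98980235; exp(-qT) = 1.00000000
C = S_0 * exp(-qT) * N(d1) - K * exp(-rT) * N(d2)
N(d1) = 0.95791238; N(d2) = 0.95322463
C = 10.4000 * 1.00000000 * 0.95791238 - 9.6500 * 0.98980235 * 0.95322463 = 0.8575


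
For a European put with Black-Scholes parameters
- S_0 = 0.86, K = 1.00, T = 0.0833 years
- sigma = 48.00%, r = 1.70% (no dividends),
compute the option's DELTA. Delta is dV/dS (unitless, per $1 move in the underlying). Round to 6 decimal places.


d1 = -1.0091981687; d2 = -1.1477345178
phi(d1) = 0.2397450996; exp(-qT) = 1.0000000000; exp(-rT) = 0.9985849022
N(-d1) = 0.8435601976
Delta = -exp(-qT) * N(-d1) = -1.0000000000 * 0.8435601976 = -0.843560

Answer: Delta = -0.843560


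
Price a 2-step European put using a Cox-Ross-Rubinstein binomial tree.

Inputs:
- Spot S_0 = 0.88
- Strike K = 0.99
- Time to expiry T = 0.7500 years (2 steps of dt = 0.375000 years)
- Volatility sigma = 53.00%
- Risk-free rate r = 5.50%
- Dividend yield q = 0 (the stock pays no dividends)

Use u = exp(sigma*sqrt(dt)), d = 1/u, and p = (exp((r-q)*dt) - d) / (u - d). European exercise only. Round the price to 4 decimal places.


dt = T/N = 0.375000
u = exp(sigma*sqrt(dt)) = 1.383418; d = 1/u = 0.722847
p = (exp((r-q)*dt) - d) / (u - d) = 0.451113
Discount per step: exp(-r*dt) = 0.979586
Stock lattice S(k, i) with i counting down-moves:
  k=0: S(0,0) = 0.8800
  k=1: S(1,0) = 1.2174; S(1,1) = 0.6361
  k=2: S(2,0) = 1.6842; S(2,1) = 0.8800; S(2,2) = 0.4598
Terminal payoffs V(N, i) = max(K - S_T, 0):
  V(2,0) = 0.000000; V(2,1) = 0.110000; V(2,2) = 0.530193
Backward induction: V(k, i) = exp(-r*dt) * [p * V(k+1, i) + (1-p) * V(k+1, i+1)].
  V(1,0) = exp(-r*dt) * [p*0.000000 + (1-p)*0.110000] = 0.059145
  V(1,1) = exp(-r*dt) * [p*0.110000 + (1-p)*0.530193] = 0.333685
  V(0,0) = exp(-r*dt) * [p*0.059145 + (1-p)*0.333685] = 0.205553

Answer: Price = V(0,0) = 0.2056


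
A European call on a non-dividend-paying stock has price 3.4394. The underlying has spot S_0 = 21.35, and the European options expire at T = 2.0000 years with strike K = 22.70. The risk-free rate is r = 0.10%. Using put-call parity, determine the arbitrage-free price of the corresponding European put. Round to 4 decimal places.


Answer: Put price = 4.7440

Derivation:
Put-call parity: C - P = S_0 * exp(-qT) - K * exp(-rT).
S_0 * exp(-qT) = 21.3500 * 1.00000000 = 21.35000000
K * exp(-rT) = 22.7000 * 0.99800200 = 22.65464537
P = C - S*exp(-qT) + K*exp(-rT)
P = 3.4394 - 21.35000000 + 22.65464537 = 4.7440


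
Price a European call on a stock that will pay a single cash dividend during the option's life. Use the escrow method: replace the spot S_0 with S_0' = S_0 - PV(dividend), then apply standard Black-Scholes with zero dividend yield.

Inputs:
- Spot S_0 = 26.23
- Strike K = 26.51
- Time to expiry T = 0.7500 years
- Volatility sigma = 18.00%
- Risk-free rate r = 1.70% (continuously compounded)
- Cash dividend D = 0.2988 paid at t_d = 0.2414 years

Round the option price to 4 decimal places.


PV(D) = D * exp(-r * t_d) = 0.2988 * 0.99590461 = 0.29757630
S_0' = S_0 - PV(D) = 26.2300 - 0.29757630 = 25.93242370
d1 = (ln(S_0'/K) + (r + sigma^2/2)*T) / (sigma*sqrt(T)) = 0.01842418
d2 = d1 - sigma*sqrt(T) = -0.13746039
exp(-rT) = 0.98733094
N(d1) = 0.50734977; N(d2) = 0.44533345
C = S_0' * N(d1) - K * exp(-rT) * N(d2) = 25.93242370 * 0.50734977 - 26.5100 * 0.98733094 * 0.44533345 = 1.5006

Answer: Price = 1.5006


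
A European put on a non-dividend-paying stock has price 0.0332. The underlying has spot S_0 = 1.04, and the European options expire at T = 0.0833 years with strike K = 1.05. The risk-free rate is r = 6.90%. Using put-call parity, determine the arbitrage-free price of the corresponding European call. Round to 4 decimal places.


Answer: Call price = 0.0292

Derivation:
Put-call parity: C - P = S_0 * exp(-qT) - K * exp(-rT).
S_0 * exp(-qT) = 1.0400 * 1.00000000 = 1.04000000
K * exp(-rT) = 1.0500 * 0.99426879 = 1.04398223
C = P + S*exp(-qT) - K*exp(-rT)
C = 0.0332 + 1.04000000 - 1.04398223 = 0.0292


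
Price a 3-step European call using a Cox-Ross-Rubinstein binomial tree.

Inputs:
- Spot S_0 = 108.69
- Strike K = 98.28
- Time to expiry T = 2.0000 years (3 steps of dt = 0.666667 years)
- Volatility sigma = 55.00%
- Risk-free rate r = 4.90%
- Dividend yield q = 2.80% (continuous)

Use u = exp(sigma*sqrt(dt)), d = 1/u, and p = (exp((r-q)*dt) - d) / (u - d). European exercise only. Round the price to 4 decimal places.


dt = T/N = 0.666667
u = exp(sigma*sqrt(dt)) = 1.566859; d = 1/u = 0.638219
p = (exp((r-q)*dt) - d) / (u - d) = 0.404763
Discount per step: exp(-r*dt) = 0.967861
Stock lattice S(k, i) with i counting down-moves:
  k=0: S(0,0) = 108.6900
  k=1: S(1,0) = 170.3019; S(1,1) = 69.3681
  k=2: S(2,0) = 266.8391; S(2,1) = 108.6900; S(2,2) = 44.2721
  k=3: S(3,0) = 418.0994; S(3,1) = 170.3019; S(3,2) = 69.3681; S(3,3) = 28.2553
Terminal payoffs V(N, i) = max(S_T - K, 0):
  V(3,0) = 319.819379; V(3,1) = 72.021929; V(3,2) = 0.000000; V(3,3) = 0.000000
Backward induction: V(k, i) = exp(-r*dt) * [p * V(k+1, i) + (1-p) * V(k+1, i+1)].
  V(2,0) = exp(-r*dt) * [p*319.819379 + (1-p)*72.021929] = 166.782960
  V(2,1) = exp(-r*dt) * [p*72.021929 + (1-p)*0.000000] = 28.214906
  V(2,2) = exp(-r*dt) * [p*0.000000 + (1-p)*0.000000] = 0.000000
  V(1,0) = exp(-r*dt) * [p*166.782960 + (1-p)*28.214906] = 81.592752
  V(1,1) = exp(-r*dt) * [p*28.214906 + (1-p)*0.000000] = 11.053313
  V(0,0) = exp(-r*dt) * [p*81.592752 + (1-p)*11.053313] = 38.332205

Answer: Price = V(0,0) = 38.3322


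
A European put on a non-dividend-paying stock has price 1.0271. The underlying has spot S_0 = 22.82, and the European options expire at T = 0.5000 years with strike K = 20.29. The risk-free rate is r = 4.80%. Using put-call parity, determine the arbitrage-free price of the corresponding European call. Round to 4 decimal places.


Answer: Call price = 4.0383

Derivation:
Put-call parity: C - P = S_0 * exp(-qT) - K * exp(-rT).
S_0 * exp(-qT) = 22.8200 * 1.00000000 = 22.82000000
K * exp(-rT) = 20.2900 * 0.97628571 = 19.80883705
C = P + S*exp(-qT) - K*exp(-rT)
C = 1.0271 + 22.82000000 - 19.80883705 = 4.0383


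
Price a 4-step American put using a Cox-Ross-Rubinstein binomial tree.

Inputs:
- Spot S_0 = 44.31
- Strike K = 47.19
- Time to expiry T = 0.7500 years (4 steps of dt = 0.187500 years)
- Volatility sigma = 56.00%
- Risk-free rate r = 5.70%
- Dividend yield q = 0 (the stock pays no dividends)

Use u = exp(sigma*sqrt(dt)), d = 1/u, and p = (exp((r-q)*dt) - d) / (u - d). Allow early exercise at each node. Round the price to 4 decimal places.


Answer: Price = V(0,0) = 9.3788

Derivation:
dt = T/N = 0.187500
u = exp(sigma*sqrt(dt)) = 1.274415; d = 1/u = 0.784674
p = (exp((r-q)*dt) - d) / (u - d) = 0.461613
Discount per step: exp(-r*dt) = 0.989369
Stock lattice S(k, i) with i counting down-moves:
  k=0: S(0,0) = 44.3100
  k=1: S(1,0) = 56.4693; S(1,1) = 34.7689
  k=2: S(2,0) = 71.9653; S(2,1) = 44.3100; S(2,2) = 27.2822
  k=3: S(3,0) = 91.7137; S(3,1) = 56.4693; S(3,2) = 34.7689; S(3,3) = 21.4077
  k=4: S(4,0) = 116.8813; S(4,1) = 71.9653; S(4,2) = 44.3100; S(4,3) = 27.2822; S(4,4) = 16.7980
Terminal payoffs V(N, i) = max(K - S_T, 0):
  V(4,0) = 0.000000; V(4,1) = 0.000000; V(4,2) = 2.880000; V(4,3) = 19.907754; V(4,4) = 30.391965
Backward induction: V(k, i) = exp(-r*dt) * [p * V(k+1, i) + (1-p) * V(k+1, i+1)]; then take max(V_cont, immediate exercise) for American.
  V(3,0) = exp(-r*dt) * [p*0.000000 + (1-p)*0.000000] = 0.000000; exercise = 0.000000; V(3,0) = max -> 0.000000
  V(3,1) = exp(-r*dt) * [p*0.000000 + (1-p)*2.880000] = 1.534070; exercise = 0.000000; V(3,1) = max -> 1.534070
  V(3,2) = exp(-r*dt) * [p*2.880000 + (1-p)*19.907754] = 11.919444; exercise = 12.421101; V(3,2) = max -> 12.421101
  V(3,3) = exp(-r*dt) * [p*19.907754 + (1-p)*30.391965] = 25.280677; exercise = 25.782335; V(3,3) = max -> 25.782335
  V(2,0) = exp(-r*dt) * [p*0.000000 + (1-p)*1.534070] = 0.817143; exercise = 0.000000; V(2,0) = max -> 0.817143
  V(2,1) = exp(-r*dt) * [p*1.534070 + (1-p)*12.421101] = 7.316884; exercise = 2.880000; V(2,1) = max -> 7.316884
  V(2,2) = exp(-r*dt) * [p*12.421101 + (1-p)*25.782335] = 19.406096; exercise = 19.907754; V(2,2) = max -> 19.907754
  V(1,0) = exp(-r*dt) * [p*0.817143 + (1-p)*7.316884] = 4.270630; exercise = 0.000000; V(1,0) = max -> 4.270630
  V(1,1) = exp(-r*dt) * [p*7.316884 + (1-p)*19.907754] = 13.945796; exercise = 12.421101; V(1,1) = max -> 13.945796
  V(0,0) = exp(-r*dt) * [p*4.270630 + (1-p)*13.945796] = 9.378836; exercise = 2.880000; V(0,0) = max -> 9.378836


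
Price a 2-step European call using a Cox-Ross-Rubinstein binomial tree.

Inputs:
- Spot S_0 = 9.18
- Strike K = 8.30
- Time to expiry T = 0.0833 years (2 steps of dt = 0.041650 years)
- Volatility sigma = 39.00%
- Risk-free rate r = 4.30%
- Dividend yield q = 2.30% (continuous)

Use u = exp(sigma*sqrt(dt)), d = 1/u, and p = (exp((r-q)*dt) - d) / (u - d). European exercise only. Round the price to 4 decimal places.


dt = T/N = 0.041650
u = exp(sigma*sqrt(dt)) = 1.082846; d = 1/u = 0.923493
p = (exp((r-q)*dt) - d) / (u - d) = 0.485342
Discount per step: exp(-r*dt) = 0.998211
Stock lattice S(k, i) with i counting down-moves:
  k=0: S(0,0) = 9.1800
  k=1: S(1,0) = 9.9405; S(1,1) = 8.4777
  k=2: S(2,0) = 10.7641; S(2,1) = 9.1800; S(2,2) = 7.8291
Terminal payoffs V(N, i) = max(S_T - K, 0):
  V(2,0) = 2.464053; V(2,1) = 0.880000; V(2,2) = 0.000000
Backward induction: V(k, i) = exp(-r*dt) * [p * V(k+1, i) + (1-p) * V(k+1, i+1)].
  V(1,0) = exp(-r*dt) * [p*2.464053 + (1-p)*0.880000] = 1.645857
  V(1,1) = exp(-r*dt) * [p*0.880000 + (1-p)*0.000000] = 0.426337
  V(0,0) = exp(-r*dt) * [p*1.645857 + (1-p)*0.426337] = 1.016399

Answer: Price = V(0,0) = 1.0164


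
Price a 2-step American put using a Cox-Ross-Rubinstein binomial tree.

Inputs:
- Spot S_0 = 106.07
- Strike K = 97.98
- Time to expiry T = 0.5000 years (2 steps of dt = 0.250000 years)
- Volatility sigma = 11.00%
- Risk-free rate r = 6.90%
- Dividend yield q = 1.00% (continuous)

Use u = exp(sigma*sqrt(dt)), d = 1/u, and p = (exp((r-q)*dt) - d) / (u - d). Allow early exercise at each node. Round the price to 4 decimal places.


Answer: Price = V(0,0) = 0.4100

Derivation:
dt = T/N = 0.250000
u = exp(sigma*sqrt(dt)) = 1.056541; d = 1/u = 0.946485
p = (exp((r-q)*dt) - d) / (u - d) = 0.621270
Discount per step: exp(-r*dt) = 0.982898
Stock lattice S(k, i) with i counting down-moves:
  k=0: S(0,0) = 106.0700
  k=1: S(1,0) = 112.0673; S(1,1) = 100.3937
  k=2: S(2,0) = 118.4036; S(2,1) = 106.0700; S(2,2) = 95.0211
Terminal payoffs V(N, i) = max(K - S_T, 0):
  V(2,0) = 0.000000; V(2,1) = 0.000000; V(2,2) = 2.958873
Backward induction: V(k, i) = exp(-r*dt) * [p * V(k+1, i) + (1-p) * V(k+1, i+1)]; then take max(V_cont, immediate exercise) for American.
  V(1,0) = exp(-r*dt) * [p*0.000000 + (1-p)*0.000000] = 0.000000; exercise = 0.000000; V(1,0) = max -> 0.000000
  V(1,1) = exp(-r*dt) * [p*0.000000 + (1-p)*2.958873] = 1.101449; exercise = 0.000000; V(1,1) = max -> 1.101449
  V(0,0) = exp(-r*dt) * [p*0.000000 + (1-p)*1.101449] = 0.410018; exercise = 0.000000; V(0,0) = max -> 0.410018


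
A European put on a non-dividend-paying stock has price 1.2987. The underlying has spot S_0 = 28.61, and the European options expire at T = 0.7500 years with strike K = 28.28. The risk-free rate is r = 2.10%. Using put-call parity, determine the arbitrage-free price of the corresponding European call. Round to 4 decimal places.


Answer: Call price = 2.0706

Derivation:
Put-call parity: C - P = S_0 * exp(-qT) - K * exp(-rT).
S_0 * exp(-qT) = 28.6100 * 1.00000000 = 28.61000000
K * exp(-rT) = 28.2800 * 0.98437338 = 27.83807926
C = P + S*exp(-qT) - K*exp(-rT)
C = 1.2987 + 28.61000000 - 27.83807926 = 2.0706


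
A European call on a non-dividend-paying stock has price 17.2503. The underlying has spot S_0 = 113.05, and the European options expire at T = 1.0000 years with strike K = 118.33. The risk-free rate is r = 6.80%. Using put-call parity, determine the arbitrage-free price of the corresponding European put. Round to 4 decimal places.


Answer: Put price = 14.7513

Derivation:
Put-call parity: C - P = S_0 * exp(-qT) - K * exp(-rT).
S_0 * exp(-qT) = 113.0500 * 1.00000000 = 113.05000000
K * exp(-rT) = 118.3300 * 0.93426047 = 110.55104184
P = C - S*exp(-qT) + K*exp(-rT)
P = 17.2503 - 113.05000000 + 110.55104184 = 14.7513


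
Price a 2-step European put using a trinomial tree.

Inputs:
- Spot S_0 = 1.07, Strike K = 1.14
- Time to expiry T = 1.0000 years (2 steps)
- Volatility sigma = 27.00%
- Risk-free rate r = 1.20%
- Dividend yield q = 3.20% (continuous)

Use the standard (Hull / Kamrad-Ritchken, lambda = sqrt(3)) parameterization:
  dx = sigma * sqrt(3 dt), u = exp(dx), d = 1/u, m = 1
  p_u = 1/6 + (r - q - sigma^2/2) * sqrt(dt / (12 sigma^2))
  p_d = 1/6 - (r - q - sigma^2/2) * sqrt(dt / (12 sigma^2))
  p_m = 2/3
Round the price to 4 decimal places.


Answer: Price = V(0,0) = 0.1622

Derivation:
dt = T/N = 0.500000; dx = sigma*sqrt(3*dt) = 0.330681
u = exp(dx) = 1.391916; d = 1/u = 0.718434
p_u = 0.123990, p_m = 0.666667, p_d = 0.209344
Discount per step: exp(-r*dt) = 0.994018
Stock lattice S(k, j) with j the centered position index:
  k=0: S(0,+0) = 1.0700
  k=1: S(1,-1) = 0.7687; S(1,+0) = 1.0700; S(1,+1) = 1.4893
  k=2: S(2,-2) = 0.5523; S(2,-1) = 0.7687; S(2,+0) = 1.0700; S(2,+1) = 1.4893; S(2,+2) = 2.0730
Terminal payoffs V(N, j) = max(K - S_T, 0):
  V(2,-2) = 0.587722; V(2,-1) = 0.371275; V(2,+0) = 0.070000; V(2,+1) = 0.000000; V(2,+2) = 0.000000
Backward induction: V(k, j) = exp(-r*dt) * [p_u * V(k+1, j+1) + p_m * V(k+1, j) + p_d * V(k+1, j-1)]
  V(1,-1) = exp(-r*dt) * [p_u*0.070000 + p_m*0.371275 + p_d*0.587722] = 0.376964
  V(1,+0) = exp(-r*dt) * [p_u*0.000000 + p_m*0.070000 + p_d*0.371275] = 0.123647
  V(1,+1) = exp(-r*dt) * [p_u*0.000000 + p_m*0.000000 + p_d*0.070000] = 0.014566
  V(0,+0) = exp(-r*dt) * [p_u*0.014566 + p_m*0.123647 + p_d*0.376964] = 0.162176


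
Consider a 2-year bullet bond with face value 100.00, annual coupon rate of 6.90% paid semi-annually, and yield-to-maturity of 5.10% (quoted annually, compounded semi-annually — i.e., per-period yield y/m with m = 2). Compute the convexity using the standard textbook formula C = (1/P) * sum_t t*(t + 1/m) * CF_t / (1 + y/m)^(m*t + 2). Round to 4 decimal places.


Coupon per period c = face * coupon_rate / m = 3.450000
Periods per year m = 2; per-period yield y/m = 0.025500
Number of cashflows N = 4
Cashflows (t years, CF_t, discount factor 1/(1+y/m)^(m*t), PV):
  t = 0.5000: CF_t = 3.450000, DF = 0.975134, PV = 3.364213
  t = 1.0000: CF_t = 3.450000, DF = 0.950886, PV = 3.280558
  t = 1.5000: CF_t = 3.450000, DF = 0.927242, PV = 3.198984
  t = 2.0000: CF_t = 103.450000, DF = 0.904185, PV = 93.537948
Price P = sum_t PV_t = 103.381703
Convexity numerator sum_t t*(t + 1/m) * CF_t / (1+y/m)^(m*t + 2):
  t = 0.5000: term = 1.599492
  t = 1.0000: term = 4.679158
  t = 1.5000: term = 9.125613
  t = 2.0000: term = 444.719846
Convexity = (1/P) * sum = 460.124109 / 103.381703 = 4.450731

Answer: Convexity = 4.4507


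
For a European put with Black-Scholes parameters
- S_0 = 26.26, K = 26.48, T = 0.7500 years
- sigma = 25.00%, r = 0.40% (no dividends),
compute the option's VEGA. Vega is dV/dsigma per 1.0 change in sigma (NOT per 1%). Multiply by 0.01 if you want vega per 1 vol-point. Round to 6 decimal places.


Answer: Vega = 9.041046

Derivation:
d1 = 0.0835755521; d2 = -0.1329307989
phi(d1) = 0.3975514300; exp(-qT) = 1.0000000000; exp(-rT) = 0.9970044955
Vega = S * exp(-qT) * phi(d1) * sqrt(T) = 26.2600 * 1.0000000000 * 0.3975514300 * 0.8660254038 = 9.041046


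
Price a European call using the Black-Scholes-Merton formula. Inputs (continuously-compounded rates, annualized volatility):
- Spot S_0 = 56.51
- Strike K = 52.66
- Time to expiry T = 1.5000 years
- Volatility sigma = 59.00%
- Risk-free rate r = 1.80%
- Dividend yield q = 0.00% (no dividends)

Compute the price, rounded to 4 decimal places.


Answer: Price = 17.9606

Derivation:
d1 = (ln(S/K) + (r - q + 0.5*sigma^2) * T) / (sigma * sqrt(T)) = 0.49631431
d2 = d1 - sigma * sqrt(T) = -0.22628516
exp(-rT) = 0.97336124; exp(-qT) = 1.00000000
C = S_0 * exp(-qT) * N(d1) - K * exp(-rT) * N(d2)
N(d1) = 0.69016366; N(d2) = 0.41048982
C = 56.5100 * 1.00000000 * 0.69016366 - 52.6600 * 0.97336124 * 0.41048982 = 17.9606


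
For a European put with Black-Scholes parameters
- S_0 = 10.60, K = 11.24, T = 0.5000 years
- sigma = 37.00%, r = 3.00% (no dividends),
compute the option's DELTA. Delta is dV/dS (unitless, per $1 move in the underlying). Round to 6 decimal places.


d1 = -0.0359280701; d2 = -0.2975575792
phi(d1) = 0.3986848809; exp(-qT) = 1.0000000000; exp(-rT) = 0.9851119396
N(-d1) = 0.5143301432
Delta = -exp(-qT) * N(-d1) = -1.0000000000 * 0.5143301432 = -0.514330

Answer: Delta = -0.514330


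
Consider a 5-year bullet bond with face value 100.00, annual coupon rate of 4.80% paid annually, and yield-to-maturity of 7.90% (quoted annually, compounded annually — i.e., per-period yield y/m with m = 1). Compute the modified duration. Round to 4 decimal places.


Answer: Modified duration = 4.1964

Derivation:
Coupon per period c = face * coupon_rate / m = 4.800000
Periods per year m = 1; per-period yield y/m = 0.079000
Number of cashflows N = 5
Cashflows (t years, CF_t, discount factor 1/(1+y/m)^(m*t), PV):
  t = 1.0000: CF_t = 4.800000, DF = 0.926784, PV = 4.448563
  t = 2.0000: CF_t = 4.800000, DF = 0.858929, PV = 4.122858
  t = 3.0000: CF_t = 4.800000, DF = 0.796041, PV = 3.820999
  t = 4.0000: CF_t = 4.800000, DF = 0.737758, PV = 3.541241
  t = 5.0000: CF_t = 104.800000, DF = 0.683743, PV = 71.656247
Price P = sum_t PV_t = 87.589908
First compute Macaulay numerator sum_t t * PV_t:
  t * PV_t at t = 1.0000: 4.448563
  t * PV_t at t = 2.0000: 8.245715
  t * PV_t at t = 3.0000: 11.462996
  t * PV_t at t = 4.0000: 14.164963
  t * PV_t at t = 5.0000: 358.281236
Macaulay duration D = 396.603474 / 87.589908 = 4.527959
Modified duration = D / (1 + y/m) = 4.527959 / (1 + 0.079000) = 4.196440
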